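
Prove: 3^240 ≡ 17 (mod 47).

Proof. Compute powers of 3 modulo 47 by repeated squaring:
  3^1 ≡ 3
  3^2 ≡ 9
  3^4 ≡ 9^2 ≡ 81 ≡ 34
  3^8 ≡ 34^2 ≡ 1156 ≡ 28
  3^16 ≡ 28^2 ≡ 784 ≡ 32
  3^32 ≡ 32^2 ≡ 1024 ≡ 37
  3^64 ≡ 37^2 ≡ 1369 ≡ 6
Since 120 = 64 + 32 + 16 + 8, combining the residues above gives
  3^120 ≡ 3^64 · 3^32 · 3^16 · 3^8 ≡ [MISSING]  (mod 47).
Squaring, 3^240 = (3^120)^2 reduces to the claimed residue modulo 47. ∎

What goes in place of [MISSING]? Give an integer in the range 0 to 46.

8

3^64 · 3^32 · 3^16 · 3^8 ≡ 6 · 37 · 32 · 28 = 198912.
198912 mod 47 = 8, so 3^120 ≡ 8 (mod 47).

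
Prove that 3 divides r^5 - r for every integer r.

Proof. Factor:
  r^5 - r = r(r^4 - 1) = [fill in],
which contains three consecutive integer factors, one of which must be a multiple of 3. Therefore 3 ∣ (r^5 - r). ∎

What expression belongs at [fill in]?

(r - 1)r(r + 1)(r^2 + 1)

r^4 - 1 = (r^2 - 1)(r^2 + 1), and r^2 - 1 = (r-1)(r+1).
So r(r^4 - 1) = (r - 1)r(r + 1)(r^2 + 1).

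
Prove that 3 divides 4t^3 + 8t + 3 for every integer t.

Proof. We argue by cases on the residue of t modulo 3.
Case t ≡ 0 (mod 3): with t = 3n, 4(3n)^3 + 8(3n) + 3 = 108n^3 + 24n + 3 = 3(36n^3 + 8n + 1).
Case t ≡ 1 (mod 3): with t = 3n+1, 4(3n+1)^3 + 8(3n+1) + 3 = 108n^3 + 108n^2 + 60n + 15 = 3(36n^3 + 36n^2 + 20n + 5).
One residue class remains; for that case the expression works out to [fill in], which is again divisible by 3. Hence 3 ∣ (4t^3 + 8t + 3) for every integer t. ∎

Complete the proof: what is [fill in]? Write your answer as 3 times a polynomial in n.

The residues treated are {0, 1}, so the missing case is t ≡ 2 (mod 3); write t = 3n+2.
Then 4(3n+2)^3 + 8(3n+2) + 3 = 108n^3 + 216n^2 + 168n + 51 = 3(36n^3 + 72n^2 + 56n + 17).

3(36n^3 + 72n^2 + 56n + 17)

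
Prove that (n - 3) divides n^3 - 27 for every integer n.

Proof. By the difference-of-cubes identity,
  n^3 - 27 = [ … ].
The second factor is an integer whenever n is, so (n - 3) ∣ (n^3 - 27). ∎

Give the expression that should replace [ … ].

a^3 - b^3 = (a - b)(a^2 + ab + b^2). With a = n, b = 3:
n^3 - 27 = (n - 3)(n^2 + 3n + 9).

(n - 3)(n^2 + 3n + 9)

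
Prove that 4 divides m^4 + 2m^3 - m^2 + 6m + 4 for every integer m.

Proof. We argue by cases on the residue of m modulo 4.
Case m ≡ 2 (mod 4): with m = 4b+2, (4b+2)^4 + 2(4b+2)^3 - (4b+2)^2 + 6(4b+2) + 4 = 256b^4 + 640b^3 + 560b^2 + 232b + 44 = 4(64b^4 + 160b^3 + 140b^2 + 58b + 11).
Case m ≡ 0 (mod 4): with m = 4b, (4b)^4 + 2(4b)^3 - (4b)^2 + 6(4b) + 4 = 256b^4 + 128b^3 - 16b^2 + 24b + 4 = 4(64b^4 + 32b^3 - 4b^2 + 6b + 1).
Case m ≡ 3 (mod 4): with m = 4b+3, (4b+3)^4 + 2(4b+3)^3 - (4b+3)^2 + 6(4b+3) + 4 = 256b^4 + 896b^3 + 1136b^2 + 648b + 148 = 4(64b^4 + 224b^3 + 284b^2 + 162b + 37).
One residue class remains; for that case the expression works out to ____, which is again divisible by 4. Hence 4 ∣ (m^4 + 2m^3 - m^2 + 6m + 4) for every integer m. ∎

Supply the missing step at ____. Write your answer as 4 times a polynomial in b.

The residues treated are {2, 0, 3}, so the missing case is m ≡ 1 (mod 4); write m = 4b+1.
Then (4b+1)^4 + 2(4b+1)^3 - (4b+1)^2 + 6(4b+1) + 4 = 256b^4 + 384b^3 + 176b^2 + 56b + 12 = 4(64b^4 + 96b^3 + 44b^2 + 14b + 3).

4(64b^4 + 96b^3 + 44b^2 + 14b + 3)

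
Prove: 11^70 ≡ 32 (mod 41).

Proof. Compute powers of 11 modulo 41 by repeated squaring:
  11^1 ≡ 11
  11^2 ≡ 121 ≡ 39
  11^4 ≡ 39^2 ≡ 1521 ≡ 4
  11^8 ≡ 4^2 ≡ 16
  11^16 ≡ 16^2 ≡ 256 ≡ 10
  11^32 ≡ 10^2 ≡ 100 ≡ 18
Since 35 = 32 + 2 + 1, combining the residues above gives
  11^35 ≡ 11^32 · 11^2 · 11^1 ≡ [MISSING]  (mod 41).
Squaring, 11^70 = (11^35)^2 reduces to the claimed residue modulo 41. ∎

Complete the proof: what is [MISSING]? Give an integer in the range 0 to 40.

14

Multiply the listed residues: 18 · 39 · 11 = 702 → 7722.
Reducing modulo 41: 7722 = 188·41 + 14, so 11^35 ≡ 14.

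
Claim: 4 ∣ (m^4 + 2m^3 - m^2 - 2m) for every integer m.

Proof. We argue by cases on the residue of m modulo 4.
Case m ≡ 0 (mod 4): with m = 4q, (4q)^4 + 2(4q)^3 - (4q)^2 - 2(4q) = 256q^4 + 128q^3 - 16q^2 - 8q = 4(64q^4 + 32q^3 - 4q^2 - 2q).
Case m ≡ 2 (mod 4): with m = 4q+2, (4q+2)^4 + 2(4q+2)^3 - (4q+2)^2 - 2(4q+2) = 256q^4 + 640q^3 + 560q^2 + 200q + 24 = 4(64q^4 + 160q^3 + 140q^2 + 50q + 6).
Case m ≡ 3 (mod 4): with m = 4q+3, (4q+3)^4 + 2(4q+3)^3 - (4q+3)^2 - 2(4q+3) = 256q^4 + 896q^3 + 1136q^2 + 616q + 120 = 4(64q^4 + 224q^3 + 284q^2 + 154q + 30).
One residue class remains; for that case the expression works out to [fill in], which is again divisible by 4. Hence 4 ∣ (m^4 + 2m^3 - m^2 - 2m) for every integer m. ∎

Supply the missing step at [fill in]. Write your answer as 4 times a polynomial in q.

Only m ≡ 1 (mod 4) is unaccounted for. Put m = 4q+1:
(4q+1)^4 + 2(4q+1)^3 - (4q+1)^2 - 2(4q+1) expands to 256q^4 + 384q^3 + 176q^2 + 24q,
and factoring out 4 leaves 4(64q^4 + 96q^3 + 44q^2 + 6q).

4(64q^4 + 96q^3 + 44q^2 + 6q)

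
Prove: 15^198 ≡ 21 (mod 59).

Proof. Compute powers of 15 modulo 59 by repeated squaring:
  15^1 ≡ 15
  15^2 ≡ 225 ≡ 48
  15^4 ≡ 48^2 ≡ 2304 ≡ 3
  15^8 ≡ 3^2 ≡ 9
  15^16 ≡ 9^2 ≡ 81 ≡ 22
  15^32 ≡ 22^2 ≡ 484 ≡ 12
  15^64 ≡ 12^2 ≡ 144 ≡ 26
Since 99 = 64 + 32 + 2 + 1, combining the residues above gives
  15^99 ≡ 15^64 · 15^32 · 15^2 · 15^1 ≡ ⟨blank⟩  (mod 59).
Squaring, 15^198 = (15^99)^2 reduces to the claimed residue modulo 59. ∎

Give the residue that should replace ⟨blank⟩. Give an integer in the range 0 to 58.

15^64 · 15^32 · 15^2 · 15^1 ≡ 26 · 12 · 48 · 15 = 224640.
224640 mod 59 = 27, so 15^99 ≡ 27 (mod 59).

27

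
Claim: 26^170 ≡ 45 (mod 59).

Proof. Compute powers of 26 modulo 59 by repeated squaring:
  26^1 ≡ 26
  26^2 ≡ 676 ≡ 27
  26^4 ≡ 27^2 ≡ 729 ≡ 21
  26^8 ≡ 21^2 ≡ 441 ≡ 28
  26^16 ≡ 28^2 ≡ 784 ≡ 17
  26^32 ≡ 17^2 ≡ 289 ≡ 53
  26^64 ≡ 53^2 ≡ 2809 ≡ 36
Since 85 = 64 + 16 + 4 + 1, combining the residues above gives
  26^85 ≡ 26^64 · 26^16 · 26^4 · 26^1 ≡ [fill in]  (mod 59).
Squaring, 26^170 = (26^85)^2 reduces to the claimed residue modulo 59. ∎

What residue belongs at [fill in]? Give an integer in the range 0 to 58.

Multiply the listed residues: 36 · 17 · 21 · 26 = 612 → 12852 → 334152.
Reducing modulo 59: 334152 = 5663·59 + 35, so 26^85 ≡ 35.

35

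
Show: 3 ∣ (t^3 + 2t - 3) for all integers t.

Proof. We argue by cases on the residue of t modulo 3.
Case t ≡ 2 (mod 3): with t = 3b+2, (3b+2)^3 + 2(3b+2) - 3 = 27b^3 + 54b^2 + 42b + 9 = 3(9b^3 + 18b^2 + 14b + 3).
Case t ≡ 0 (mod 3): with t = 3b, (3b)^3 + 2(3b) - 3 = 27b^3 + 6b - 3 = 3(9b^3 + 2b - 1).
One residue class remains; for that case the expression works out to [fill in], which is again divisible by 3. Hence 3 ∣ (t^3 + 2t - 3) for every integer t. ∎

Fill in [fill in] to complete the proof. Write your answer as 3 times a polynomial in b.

3(9b^3 + 9b^2 + 5b)

Only t ≡ 1 (mod 3) is unaccounted for. Put t = 3b+1:
(3b+1)^3 + 2(3b+1) - 3 expands to 27b^3 + 27b^2 + 15b,
and factoring out 3 leaves 3(9b^3 + 9b^2 + 5b).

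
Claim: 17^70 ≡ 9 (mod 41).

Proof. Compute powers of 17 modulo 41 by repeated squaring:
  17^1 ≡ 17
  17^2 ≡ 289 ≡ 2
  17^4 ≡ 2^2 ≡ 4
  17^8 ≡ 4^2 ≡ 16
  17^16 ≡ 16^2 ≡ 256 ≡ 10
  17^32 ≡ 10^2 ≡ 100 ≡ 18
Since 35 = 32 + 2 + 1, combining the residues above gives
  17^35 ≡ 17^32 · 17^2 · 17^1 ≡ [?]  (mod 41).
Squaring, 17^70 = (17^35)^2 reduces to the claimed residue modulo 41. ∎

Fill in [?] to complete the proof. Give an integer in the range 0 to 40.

38

Multiply the listed residues: 18 · 2 · 17 = 36 → 612.
Reducing modulo 41: 612 = 14·41 + 38, so 17^35 ≡ 38.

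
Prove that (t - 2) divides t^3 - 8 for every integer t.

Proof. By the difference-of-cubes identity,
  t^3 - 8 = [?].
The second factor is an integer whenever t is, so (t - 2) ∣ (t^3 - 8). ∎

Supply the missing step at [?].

Polynomial division of t^3 - 8 by t - 2 leaves remainder 0 and quotient t^2 + 2t + 4.
Hence t^3 - 8 = (t - 2)(t^2 + 2t + 4).

(t - 2)(t^2 + 2t + 4)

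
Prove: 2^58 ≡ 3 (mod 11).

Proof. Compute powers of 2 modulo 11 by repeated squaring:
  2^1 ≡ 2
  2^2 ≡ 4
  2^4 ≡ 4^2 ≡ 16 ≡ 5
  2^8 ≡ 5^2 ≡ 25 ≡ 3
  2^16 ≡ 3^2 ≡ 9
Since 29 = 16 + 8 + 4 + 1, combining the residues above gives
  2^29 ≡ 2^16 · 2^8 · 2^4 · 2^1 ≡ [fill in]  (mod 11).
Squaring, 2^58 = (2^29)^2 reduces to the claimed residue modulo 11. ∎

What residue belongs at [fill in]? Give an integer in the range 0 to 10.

Multiply the listed residues: 9 · 3 · 5 · 2 = 27 → 135 → 270.
Reducing modulo 11: 270 = 24·11 + 6, so 2^29 ≡ 6.

6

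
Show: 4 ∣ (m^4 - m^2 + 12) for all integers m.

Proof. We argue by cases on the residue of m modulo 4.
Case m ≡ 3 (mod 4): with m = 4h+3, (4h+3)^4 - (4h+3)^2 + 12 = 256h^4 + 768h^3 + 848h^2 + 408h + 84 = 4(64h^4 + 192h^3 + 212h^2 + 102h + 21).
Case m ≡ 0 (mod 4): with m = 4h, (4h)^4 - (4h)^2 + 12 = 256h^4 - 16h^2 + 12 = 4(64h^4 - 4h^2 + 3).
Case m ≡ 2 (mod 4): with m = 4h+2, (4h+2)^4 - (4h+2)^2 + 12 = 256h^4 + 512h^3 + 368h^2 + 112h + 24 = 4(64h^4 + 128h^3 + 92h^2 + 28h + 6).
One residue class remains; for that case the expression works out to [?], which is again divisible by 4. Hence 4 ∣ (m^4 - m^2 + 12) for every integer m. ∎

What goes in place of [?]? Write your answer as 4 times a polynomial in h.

4(64h^4 + 64h^3 + 20h^2 + 2h + 3)

Only m ≡ 1 (mod 4) is unaccounted for. Put m = 4h+1:
(4h+1)^4 - (4h+1)^2 + 12 expands to 256h^4 + 256h^3 + 80h^2 + 8h + 12,
and factoring out 4 leaves 4(64h^4 + 64h^3 + 20h^2 + 2h + 3).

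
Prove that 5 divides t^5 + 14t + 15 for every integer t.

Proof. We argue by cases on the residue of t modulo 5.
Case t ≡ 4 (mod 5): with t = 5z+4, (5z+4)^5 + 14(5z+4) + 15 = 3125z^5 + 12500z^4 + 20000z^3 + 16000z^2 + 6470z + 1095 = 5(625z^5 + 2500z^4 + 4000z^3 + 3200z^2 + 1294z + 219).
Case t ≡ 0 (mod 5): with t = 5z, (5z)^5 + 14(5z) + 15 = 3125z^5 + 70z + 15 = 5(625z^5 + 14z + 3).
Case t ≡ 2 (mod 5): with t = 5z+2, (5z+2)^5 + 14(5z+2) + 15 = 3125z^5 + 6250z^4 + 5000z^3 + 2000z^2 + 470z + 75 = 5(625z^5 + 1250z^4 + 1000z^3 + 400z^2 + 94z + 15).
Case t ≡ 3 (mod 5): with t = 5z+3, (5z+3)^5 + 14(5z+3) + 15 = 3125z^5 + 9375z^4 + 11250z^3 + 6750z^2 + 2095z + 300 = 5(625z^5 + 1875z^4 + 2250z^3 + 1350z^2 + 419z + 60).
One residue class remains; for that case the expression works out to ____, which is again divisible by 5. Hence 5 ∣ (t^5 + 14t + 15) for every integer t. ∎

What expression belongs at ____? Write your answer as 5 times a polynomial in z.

5(625z^5 + 625z^4 + 250z^3 + 50z^2 + 19z + 6)

The residues treated are {4, 0, 2, 3}, so the missing case is t ≡ 1 (mod 5); write t = 5z+1.
Then (5z+1)^5 + 14(5z+1) + 15 = 3125z^5 + 3125z^4 + 1250z^3 + 250z^2 + 95z + 30 = 5(625z^5 + 625z^4 + 250z^3 + 50z^2 + 19z + 6).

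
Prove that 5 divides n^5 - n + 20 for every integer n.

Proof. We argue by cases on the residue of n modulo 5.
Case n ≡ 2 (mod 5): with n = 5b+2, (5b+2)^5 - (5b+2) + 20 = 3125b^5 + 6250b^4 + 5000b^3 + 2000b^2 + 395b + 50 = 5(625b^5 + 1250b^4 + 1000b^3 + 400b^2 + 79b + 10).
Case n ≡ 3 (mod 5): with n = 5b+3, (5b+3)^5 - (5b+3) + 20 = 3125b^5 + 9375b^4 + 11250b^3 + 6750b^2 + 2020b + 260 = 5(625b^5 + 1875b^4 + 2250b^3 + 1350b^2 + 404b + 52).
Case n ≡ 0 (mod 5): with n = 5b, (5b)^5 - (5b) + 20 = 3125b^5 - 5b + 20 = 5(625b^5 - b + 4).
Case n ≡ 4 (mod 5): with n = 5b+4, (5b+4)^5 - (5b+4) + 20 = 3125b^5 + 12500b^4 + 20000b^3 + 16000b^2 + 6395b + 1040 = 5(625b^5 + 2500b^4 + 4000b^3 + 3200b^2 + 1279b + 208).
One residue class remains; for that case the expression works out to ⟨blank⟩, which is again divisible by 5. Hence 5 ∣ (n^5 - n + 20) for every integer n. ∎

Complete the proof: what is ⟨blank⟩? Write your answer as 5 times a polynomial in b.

5(625b^5 + 625b^4 + 250b^3 + 50b^2 + 4b + 4)

Only n ≡ 1 (mod 5) is unaccounted for. Put n = 5b+1:
(5b+1)^5 - (5b+1) + 20 expands to 3125b^5 + 3125b^4 + 1250b^3 + 250b^2 + 20b + 20,
and factoring out 5 leaves 5(625b^5 + 625b^4 + 250b^3 + 50b^2 + 4b + 4).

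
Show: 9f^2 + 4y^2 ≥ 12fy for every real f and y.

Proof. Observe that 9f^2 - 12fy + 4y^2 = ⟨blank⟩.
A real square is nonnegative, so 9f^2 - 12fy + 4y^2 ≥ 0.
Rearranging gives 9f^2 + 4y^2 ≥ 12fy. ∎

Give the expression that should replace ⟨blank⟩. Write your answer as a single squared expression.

The leading and trailing coefficients are 3^2 and 2^2, and 12 = 2·3·2, so the trinomial is (3f - 2y)^2.
Hence 9f^2 - 12fy + 4y^2 ≥ 0.

(3f - 2y)^2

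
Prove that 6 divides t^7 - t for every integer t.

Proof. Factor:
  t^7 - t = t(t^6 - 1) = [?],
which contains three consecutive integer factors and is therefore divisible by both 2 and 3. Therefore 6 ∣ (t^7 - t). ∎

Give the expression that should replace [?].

(t - 1)t(t + 1)(t^4 + t^2 + 1)

t^6 - 1 = (t^2 - 1)(t^4 + t^2 + 1), and t^2 - 1 = (t-1)(t+1).
So t(t^6 - 1) = (t - 1)t(t + 1)(t^4 + t^2 + 1).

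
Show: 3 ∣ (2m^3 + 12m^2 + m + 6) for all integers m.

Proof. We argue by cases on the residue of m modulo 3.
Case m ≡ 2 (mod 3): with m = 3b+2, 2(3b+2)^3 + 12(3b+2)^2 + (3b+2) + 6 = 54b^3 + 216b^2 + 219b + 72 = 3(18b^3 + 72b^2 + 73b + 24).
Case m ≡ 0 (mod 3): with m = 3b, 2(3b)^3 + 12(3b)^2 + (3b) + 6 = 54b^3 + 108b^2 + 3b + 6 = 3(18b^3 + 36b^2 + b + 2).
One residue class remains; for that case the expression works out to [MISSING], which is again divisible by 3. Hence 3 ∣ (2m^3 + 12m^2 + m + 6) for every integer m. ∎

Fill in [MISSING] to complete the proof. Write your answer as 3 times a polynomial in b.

3(18b^3 + 54b^2 + 31b + 7)

The residues treated are {2, 0}, so the missing case is m ≡ 1 (mod 3); write m = 3b+1.
Then 2(3b+1)^3 + 12(3b+1)^2 + (3b+1) + 6 = 54b^3 + 162b^2 + 93b + 21 = 3(18b^3 + 54b^2 + 31b + 7).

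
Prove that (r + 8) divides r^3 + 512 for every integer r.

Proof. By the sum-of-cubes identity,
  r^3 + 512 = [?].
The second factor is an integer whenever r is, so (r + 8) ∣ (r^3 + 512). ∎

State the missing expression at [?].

a^3 + b^3 = (a + b)(a^2 - ab + b^2). With a = r, b = 8:
r^3 + 512 = (r + 8)(r^2 - 8r + 64).

(r + 8)(r^2 - 8r + 64)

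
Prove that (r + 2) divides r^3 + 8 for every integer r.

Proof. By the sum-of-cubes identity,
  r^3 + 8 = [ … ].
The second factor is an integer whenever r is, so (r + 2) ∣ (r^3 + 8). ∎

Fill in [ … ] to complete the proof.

(r + 2)(r^2 - 2r + 4)

a^3 + b^3 = (a + b)(a^2 - ab + b^2). With a = r, b = 2:
r^3 + 8 = (r + 2)(r^2 - 2r + 4).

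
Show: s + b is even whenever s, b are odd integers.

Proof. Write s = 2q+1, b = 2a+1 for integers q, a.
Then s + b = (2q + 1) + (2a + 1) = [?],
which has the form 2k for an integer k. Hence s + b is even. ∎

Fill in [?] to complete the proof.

Expanding: (2q + 1) + (2a + 1) = 2a + 2q + 2.
Every term is even; pulling out the factor of 2 gives 2(a + q + 1).

2(a + q + 1)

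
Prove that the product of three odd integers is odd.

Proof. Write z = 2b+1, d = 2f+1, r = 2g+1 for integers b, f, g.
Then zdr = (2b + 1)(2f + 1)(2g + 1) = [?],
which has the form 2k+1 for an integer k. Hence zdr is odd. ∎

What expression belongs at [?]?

2(4bfg + 2bf + 2bg + b + 2fg + f + g) + 1

Expanding: (2b + 1)(2f + 1)(2g + 1) = 8bfg + 4bf + 4bg + 2b + 4fg + 2f + 2g + 1.
Every term except the constant is even, so this is 2(4bfg + 2bf + 2bg + b + 2fg + f + g) + 1,
and 4bfg + 2bf + 2bg + b + 2fg + f + g ∈ ℤ gives the required form.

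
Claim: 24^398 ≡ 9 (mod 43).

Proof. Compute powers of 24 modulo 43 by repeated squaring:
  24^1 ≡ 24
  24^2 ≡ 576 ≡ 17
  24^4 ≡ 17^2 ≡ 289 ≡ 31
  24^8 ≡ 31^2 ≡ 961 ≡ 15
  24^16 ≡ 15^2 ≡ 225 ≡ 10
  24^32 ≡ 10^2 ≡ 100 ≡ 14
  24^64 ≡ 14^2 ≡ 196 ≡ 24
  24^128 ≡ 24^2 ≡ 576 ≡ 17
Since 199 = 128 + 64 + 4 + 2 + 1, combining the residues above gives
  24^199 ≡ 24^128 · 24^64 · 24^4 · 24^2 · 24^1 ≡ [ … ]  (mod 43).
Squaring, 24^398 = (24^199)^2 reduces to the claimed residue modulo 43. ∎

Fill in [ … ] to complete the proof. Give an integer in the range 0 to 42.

Multiply the listed residues: 17 · 24 · 31 · 17 · 24 = 408 → 12648 → 215016 → 5160384.
Reducing modulo 43: 5160384 = 120008·43 + 40, so 24^199 ≡ 40.

40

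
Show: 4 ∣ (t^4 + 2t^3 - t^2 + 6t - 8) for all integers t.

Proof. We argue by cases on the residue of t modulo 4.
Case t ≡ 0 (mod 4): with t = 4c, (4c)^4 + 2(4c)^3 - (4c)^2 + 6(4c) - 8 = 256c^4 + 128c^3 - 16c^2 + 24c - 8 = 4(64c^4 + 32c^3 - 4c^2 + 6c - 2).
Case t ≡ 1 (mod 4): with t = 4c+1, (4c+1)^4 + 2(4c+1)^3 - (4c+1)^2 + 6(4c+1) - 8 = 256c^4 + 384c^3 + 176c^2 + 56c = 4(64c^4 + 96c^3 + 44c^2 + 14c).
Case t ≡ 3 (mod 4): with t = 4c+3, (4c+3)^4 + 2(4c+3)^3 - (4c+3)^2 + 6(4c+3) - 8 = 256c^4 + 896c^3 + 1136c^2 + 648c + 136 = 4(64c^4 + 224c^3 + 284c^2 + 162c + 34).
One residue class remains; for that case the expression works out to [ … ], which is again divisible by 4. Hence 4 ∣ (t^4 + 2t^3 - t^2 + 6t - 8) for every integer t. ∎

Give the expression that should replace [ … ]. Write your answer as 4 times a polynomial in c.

Only t ≡ 2 (mod 4) is unaccounted for. Put t = 4c+2:
(4c+2)^4 + 2(4c+2)^3 - (4c+2)^2 + 6(4c+2) - 8 expands to 256c^4 + 640c^3 + 560c^2 + 232c + 32,
and factoring out 4 leaves 4(64c^4 + 160c^3 + 140c^2 + 58c + 8).

4(64c^4 + 160c^3 + 140c^2 + 58c + 8)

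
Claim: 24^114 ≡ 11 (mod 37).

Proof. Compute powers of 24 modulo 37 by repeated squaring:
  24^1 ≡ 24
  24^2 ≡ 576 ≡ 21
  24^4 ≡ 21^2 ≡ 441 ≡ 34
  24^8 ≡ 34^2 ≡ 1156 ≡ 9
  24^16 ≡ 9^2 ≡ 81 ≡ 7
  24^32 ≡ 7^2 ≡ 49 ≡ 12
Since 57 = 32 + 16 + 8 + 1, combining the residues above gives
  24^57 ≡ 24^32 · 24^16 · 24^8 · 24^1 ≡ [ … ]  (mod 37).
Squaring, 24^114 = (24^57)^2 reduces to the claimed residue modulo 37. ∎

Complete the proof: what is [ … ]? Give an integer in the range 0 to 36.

14

24^32 · 24^16 · 24^8 · 24^1 ≡ 12 · 7 · 9 · 24 = 18144.
18144 mod 37 = 14, so 24^57 ≡ 14 (mod 37).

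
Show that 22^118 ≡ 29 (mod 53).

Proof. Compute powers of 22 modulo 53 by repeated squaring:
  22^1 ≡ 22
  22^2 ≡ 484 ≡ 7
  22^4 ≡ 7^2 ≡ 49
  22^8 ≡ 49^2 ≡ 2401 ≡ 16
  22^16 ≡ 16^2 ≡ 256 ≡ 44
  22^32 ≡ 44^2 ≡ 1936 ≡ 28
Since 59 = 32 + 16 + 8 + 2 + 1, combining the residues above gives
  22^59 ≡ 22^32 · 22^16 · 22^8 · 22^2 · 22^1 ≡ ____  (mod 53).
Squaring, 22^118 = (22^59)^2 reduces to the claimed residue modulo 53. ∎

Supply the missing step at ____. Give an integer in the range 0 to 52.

Multiply the listed residues: 28 · 44 · 16 · 7 · 22 = 1232 → 19712 → 137984 → 3035648.
Reducing modulo 53: 3035648 = 57276·53 + 20, so 22^59 ≡ 20.

20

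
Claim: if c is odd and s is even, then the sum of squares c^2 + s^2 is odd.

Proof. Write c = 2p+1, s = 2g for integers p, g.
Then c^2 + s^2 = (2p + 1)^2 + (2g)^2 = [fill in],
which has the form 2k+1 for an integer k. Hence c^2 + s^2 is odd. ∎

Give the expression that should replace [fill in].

Expanding: (2p + 1)^2 + (2g)^2 = 4g^2 + 4p^2 + 4p + 1.
Every term except the constant is even, so this is 2(2g^2 + 2p^2 + 2p) + 1,
and 2g^2 + 2p^2 + 2p ∈ ℤ gives the required form.

2(2g^2 + 2p^2 + 2p) + 1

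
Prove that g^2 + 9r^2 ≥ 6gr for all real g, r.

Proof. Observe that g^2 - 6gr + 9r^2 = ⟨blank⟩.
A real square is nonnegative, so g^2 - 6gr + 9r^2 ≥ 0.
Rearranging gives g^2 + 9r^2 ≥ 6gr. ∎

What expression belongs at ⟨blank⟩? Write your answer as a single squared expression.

g^2 - 6gr + 9r^2 is a perfect-square trinomial: the outer terms are (g)^2 and (3r)^2, and the cross term is -2·g·3r.
So g^2 - 6gr + 9r^2 = (g - 3r)^2 ≥ 0.

(g - 3r)^2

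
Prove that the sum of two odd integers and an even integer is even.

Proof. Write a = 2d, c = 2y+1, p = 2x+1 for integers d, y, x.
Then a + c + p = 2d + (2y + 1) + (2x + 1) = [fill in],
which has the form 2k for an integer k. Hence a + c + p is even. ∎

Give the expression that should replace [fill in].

2(d + x + y + 1)

Expanding: 2d + (2y + 1) + (2x + 1) = 2d + 2x + 2y + 2.
Every term is even; pulling out the factor of 2 gives 2(d + x + y + 1).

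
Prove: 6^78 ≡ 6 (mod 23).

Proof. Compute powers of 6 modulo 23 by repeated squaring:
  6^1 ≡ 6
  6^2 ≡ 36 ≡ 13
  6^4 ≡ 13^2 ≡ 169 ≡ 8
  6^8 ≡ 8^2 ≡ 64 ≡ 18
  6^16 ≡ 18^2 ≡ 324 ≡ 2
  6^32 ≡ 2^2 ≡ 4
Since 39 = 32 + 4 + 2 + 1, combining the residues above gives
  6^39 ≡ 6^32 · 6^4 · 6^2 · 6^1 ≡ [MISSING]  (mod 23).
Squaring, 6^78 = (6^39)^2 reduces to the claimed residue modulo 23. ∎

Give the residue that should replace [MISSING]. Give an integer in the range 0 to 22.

Multiply the listed residues: 4 · 8 · 13 · 6 = 32 → 416 → 2496.
Reducing modulo 23: 2496 = 108·23 + 12, so 6^39 ≡ 12.

12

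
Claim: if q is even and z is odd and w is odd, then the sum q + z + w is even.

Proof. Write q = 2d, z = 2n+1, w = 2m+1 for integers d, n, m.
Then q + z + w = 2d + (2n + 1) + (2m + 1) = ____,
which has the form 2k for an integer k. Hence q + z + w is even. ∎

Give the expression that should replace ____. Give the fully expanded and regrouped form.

Expanding: 2d + (2n + 1) + (2m + 1) = 2d + 2m + 2n + 2.
Every term is even; pulling out the factor of 2 gives 2(d + m + n + 1).

2(d + m + n + 1)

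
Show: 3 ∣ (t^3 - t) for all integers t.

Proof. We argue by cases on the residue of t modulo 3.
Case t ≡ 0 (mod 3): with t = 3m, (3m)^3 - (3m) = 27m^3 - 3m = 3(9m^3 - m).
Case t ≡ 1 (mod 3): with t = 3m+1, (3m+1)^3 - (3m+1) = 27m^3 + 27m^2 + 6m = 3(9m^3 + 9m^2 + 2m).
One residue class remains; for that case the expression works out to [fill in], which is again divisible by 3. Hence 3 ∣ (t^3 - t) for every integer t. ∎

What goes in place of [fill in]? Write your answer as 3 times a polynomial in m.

3(9m^3 + 18m^2 + 11m + 2)

Only t ≡ 2 (mod 3) is unaccounted for. Put t = 3m+2:
(3m+2)^3 - (3m+2) expands to 27m^3 + 54m^2 + 33m + 6,
and factoring out 3 leaves 3(9m^3 + 18m^2 + 11m + 2).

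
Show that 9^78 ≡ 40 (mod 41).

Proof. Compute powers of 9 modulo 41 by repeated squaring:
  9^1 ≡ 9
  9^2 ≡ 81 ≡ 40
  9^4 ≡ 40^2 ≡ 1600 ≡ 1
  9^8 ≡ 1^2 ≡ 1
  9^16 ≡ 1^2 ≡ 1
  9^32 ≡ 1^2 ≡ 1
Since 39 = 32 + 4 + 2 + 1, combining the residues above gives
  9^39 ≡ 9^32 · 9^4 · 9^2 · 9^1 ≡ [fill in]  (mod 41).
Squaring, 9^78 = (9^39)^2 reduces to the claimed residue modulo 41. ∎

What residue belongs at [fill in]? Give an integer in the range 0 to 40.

9^32 · 9^4 · 9^2 · 9^1 ≡ 1 · 1 · 40 · 9 = 360.
360 mod 41 = 32, so 9^39 ≡ 32 (mod 41).

32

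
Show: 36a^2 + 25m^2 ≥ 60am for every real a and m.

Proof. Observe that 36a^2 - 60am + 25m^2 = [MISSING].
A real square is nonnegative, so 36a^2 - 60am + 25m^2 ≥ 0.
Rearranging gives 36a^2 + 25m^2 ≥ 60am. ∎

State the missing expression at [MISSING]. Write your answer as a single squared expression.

(6a - 5m)^2

The leading and trailing coefficients are 6^2 and 5^2, and 60 = 2·6·5, so the trinomial is (6a - 5m)^2.
Hence 36a^2 - 60am + 25m^2 ≥ 0.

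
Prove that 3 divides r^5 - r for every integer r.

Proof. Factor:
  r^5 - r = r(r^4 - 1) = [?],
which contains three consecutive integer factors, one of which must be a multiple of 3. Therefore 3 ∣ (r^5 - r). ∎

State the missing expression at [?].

r^4 - 1 = (r^2 - 1)(r^2 + 1), and r^2 - 1 = (r-1)(r+1).
So r(r^4 - 1) = (r - 1)r(r + 1)(r^2 + 1).

(r - 1)r(r + 1)(r^2 + 1)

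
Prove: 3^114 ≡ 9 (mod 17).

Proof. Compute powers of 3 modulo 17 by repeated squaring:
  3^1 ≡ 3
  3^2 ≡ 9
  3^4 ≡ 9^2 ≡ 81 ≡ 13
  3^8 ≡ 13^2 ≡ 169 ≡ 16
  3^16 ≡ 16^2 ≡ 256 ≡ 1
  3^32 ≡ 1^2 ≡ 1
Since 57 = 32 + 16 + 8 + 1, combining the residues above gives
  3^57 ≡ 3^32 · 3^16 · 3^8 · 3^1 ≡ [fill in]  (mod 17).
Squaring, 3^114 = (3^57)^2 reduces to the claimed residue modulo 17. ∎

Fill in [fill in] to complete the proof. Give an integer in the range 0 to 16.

14

3^32 · 3^16 · 3^8 · 3^1 ≡ 1 · 1 · 16 · 3 = 48.
48 mod 17 = 14, so 3^57 ≡ 14 (mod 17).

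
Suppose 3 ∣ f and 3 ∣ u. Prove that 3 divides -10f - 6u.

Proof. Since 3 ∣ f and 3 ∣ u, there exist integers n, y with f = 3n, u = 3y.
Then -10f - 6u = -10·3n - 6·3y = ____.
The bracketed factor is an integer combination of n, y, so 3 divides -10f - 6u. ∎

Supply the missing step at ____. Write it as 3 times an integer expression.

3(-10n - 6y)

Each term has a factor of 3: -10·3n - 6·3y = 3·(-10n - 6y).
Since -10n - 6y is an integer, 3 ∣ (-10f - 6u).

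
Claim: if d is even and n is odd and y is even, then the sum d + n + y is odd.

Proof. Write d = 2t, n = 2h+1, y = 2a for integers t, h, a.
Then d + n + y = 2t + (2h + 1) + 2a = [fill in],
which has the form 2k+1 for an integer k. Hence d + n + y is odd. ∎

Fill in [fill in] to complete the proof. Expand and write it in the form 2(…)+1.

2(a + h + t) + 1

2t + (2h + 1) + 2a = 2a + 2h + 2t + 1
= 2(a + h + t) + 1.
Since a + h + t is an integer, the sum is of the form 2k+1 for an integer k.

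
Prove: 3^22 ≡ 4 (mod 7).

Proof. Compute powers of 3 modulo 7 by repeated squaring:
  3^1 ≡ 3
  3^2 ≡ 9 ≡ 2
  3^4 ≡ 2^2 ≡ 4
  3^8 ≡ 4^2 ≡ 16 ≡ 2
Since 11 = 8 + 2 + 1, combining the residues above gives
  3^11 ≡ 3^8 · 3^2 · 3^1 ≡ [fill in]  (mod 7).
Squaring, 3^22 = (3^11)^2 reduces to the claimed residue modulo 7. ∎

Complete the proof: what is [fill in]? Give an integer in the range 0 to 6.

Multiply the listed residues: 2 · 2 · 3 = 4 → 12.
Reducing modulo 7: 12 = 1·7 + 5, so 3^11 ≡ 5.

5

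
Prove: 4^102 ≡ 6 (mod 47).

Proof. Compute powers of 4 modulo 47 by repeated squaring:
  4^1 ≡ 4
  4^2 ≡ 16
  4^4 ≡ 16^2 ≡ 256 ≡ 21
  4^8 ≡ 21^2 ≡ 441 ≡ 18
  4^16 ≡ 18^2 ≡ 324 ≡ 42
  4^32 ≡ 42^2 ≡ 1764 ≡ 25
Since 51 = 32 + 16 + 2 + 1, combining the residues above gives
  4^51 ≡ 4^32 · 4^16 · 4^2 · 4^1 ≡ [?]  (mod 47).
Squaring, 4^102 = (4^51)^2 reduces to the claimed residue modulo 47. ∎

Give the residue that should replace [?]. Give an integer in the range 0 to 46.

37

4^32 · 4^16 · 4^2 · 4^1 ≡ 25 · 42 · 16 · 4 = 67200.
67200 mod 47 = 37, so 4^51 ≡ 37 (mod 47).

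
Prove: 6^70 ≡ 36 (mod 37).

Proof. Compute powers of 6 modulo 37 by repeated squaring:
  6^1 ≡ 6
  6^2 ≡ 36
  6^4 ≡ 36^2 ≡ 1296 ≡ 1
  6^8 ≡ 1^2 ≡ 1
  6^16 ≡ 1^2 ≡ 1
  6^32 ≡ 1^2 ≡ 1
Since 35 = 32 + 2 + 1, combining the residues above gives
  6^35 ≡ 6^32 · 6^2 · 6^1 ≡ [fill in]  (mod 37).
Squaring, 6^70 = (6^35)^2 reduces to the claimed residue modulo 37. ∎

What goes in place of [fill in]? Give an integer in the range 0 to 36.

Multiply the listed residues: 1 · 36 · 6 = 36 → 216.
Reducing modulo 37: 216 = 5·37 + 31, so 6^35 ≡ 31.

31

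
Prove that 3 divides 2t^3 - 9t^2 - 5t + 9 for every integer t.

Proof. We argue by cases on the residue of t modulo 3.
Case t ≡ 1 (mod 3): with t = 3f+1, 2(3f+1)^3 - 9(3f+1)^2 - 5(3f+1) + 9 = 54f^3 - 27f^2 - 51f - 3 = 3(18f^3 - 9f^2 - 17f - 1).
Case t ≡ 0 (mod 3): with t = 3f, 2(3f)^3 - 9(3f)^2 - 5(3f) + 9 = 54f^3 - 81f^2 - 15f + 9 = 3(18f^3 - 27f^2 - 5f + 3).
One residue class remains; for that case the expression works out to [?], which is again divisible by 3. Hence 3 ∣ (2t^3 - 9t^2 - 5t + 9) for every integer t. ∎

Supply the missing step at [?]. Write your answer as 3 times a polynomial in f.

3(18f^3 + 9f^2 - 17f - 7)

The residues treated are {1, 0}, so the missing case is t ≡ 2 (mod 3); write t = 3f+2.
Then 2(3f+2)^3 - 9(3f+2)^2 - 5(3f+2) + 9 = 54f^3 + 27f^2 - 51f - 21 = 3(18f^3 + 9f^2 - 17f - 7).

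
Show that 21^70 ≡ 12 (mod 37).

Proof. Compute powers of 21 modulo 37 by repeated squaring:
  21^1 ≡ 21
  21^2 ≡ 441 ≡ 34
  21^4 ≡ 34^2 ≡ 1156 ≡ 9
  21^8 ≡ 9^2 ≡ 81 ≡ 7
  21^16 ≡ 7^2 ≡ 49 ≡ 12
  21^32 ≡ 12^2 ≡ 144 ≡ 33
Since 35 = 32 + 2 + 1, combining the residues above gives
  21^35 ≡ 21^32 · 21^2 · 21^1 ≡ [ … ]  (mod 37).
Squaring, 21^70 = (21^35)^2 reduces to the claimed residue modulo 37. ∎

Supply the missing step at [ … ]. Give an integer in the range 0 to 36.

30

Multiply the listed residues: 33 · 34 · 21 = 1122 → 23562.
Reducing modulo 37: 23562 = 636·37 + 30, so 21^35 ≡ 30.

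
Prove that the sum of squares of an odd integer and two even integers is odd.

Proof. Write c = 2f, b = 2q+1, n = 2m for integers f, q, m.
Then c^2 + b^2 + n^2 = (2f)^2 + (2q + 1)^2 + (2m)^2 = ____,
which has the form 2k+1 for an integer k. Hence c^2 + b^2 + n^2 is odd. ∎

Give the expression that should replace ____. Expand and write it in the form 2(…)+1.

2(2f^2 + 2m^2 + 2q^2 + 2q) + 1

(2f)^2 + (2q + 1)^2 + (2m)^2 = 4f^2 + 4m^2 + 4q^2 + 4q + 1
= 2(2f^2 + 2m^2 + 2q^2 + 2q) + 1.
Since 2f^2 + 2m^2 + 2q^2 + 2q is an integer, the sum of squares is of the form 2k+1 for an integer k.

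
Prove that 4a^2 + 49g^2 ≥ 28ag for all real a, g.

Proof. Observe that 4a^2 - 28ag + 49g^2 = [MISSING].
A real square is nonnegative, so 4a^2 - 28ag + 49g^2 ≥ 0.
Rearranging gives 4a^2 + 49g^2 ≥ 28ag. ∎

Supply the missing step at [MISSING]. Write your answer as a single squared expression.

(2a - 7g)^2

4a^2 - 28ag + 49g^2 is a perfect-square trinomial: the outer terms are (2a)^2 and (7g)^2, and the cross term is -2·2a·7g.
So 4a^2 - 28ag + 49g^2 = (2a - 7g)^2 ≥ 0.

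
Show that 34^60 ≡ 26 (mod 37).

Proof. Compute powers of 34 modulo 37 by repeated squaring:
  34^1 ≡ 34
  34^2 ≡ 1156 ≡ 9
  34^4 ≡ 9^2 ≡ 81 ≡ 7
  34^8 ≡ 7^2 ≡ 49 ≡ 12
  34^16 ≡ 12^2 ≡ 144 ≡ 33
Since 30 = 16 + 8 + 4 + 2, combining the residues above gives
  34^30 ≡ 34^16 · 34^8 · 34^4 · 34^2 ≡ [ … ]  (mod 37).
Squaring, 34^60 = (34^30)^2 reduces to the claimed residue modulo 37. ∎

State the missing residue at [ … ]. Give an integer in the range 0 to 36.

34^16 · 34^8 · 34^4 · 34^2 ≡ 33 · 12 · 7 · 9 = 24948.
24948 mod 37 = 10, so 34^30 ≡ 10 (mod 37).

10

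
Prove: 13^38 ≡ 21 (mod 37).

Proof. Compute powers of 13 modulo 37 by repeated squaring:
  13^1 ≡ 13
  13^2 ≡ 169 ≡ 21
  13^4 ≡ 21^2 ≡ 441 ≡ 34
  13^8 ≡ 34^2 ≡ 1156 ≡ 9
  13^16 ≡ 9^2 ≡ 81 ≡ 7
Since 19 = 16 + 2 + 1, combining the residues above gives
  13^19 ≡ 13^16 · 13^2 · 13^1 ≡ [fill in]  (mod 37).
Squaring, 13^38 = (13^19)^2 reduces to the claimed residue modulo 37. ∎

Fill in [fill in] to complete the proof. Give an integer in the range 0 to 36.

13^16 · 13^2 · 13^1 ≡ 7 · 21 · 13 = 1911.
1911 mod 37 = 24, so 13^19 ≡ 24 (mod 37).

24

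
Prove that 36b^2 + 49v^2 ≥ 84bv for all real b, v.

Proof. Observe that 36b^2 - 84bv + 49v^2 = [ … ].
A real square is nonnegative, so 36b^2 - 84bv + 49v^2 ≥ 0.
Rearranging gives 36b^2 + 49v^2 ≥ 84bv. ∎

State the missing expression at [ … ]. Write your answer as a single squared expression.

The leading and trailing coefficients are 6^2 and 7^2, and 84 = 2·6·7, so the trinomial is (6b - 7v)^2.
Hence 36b^2 - 84bv + 49v^2 ≥ 0.

(6b - 7v)^2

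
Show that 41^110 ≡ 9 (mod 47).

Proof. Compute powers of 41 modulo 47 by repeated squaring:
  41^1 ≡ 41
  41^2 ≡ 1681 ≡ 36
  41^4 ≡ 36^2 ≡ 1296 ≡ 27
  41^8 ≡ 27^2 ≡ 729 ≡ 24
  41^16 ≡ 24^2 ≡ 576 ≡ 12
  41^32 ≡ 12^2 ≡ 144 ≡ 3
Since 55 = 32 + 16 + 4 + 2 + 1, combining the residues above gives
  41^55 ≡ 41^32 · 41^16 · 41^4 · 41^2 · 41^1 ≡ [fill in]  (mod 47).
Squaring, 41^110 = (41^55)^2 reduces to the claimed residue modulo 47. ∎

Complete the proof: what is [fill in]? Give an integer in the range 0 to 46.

44

41^32 · 41^16 · 41^4 · 41^2 · 41^1 ≡ 3 · 12 · 27 · 36 · 41 = 1434672.
1434672 mod 47 = 44, so 41^55 ≡ 44 (mod 47).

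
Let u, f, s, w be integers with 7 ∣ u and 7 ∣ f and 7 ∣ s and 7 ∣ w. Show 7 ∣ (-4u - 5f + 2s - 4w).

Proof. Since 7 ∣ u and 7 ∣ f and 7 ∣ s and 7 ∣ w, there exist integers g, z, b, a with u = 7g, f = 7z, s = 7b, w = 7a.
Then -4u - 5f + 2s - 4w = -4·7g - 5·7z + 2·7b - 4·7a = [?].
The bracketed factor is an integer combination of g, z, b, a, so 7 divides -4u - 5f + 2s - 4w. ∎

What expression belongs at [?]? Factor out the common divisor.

Each term has a factor of 7: -4·7g - 5·7z + 2·7b - 4·7a = 7·(-4a + 2b - 4g - 5z).
Since -4a + 2b - 4g - 5z is an integer, 7 ∣ (-4u - 5f + 2s - 4w).

7(-4a + 2b - 4g - 5z)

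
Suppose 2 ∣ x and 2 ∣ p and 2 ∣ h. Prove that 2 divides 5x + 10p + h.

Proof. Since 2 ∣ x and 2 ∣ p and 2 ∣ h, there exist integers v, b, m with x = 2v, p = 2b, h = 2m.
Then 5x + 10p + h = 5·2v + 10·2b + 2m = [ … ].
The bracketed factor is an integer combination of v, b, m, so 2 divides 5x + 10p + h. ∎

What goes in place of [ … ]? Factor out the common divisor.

2(10b + m + 5v)

Each term has a factor of 2: 5·2v + 10·2b + 2m = 2·(10b + m + 5v).
Since 10b + m + 5v is an integer, 2 ∣ (5x + 10p + h).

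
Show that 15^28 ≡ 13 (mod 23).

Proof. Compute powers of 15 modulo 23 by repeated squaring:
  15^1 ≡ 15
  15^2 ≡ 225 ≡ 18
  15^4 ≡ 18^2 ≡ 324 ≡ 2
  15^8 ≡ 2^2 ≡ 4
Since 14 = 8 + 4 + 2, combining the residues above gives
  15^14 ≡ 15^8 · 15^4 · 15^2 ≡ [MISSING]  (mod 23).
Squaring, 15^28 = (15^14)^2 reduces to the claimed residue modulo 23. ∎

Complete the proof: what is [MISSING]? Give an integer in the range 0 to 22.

6

Multiply the listed residues: 4 · 2 · 18 = 8 → 144.
Reducing modulo 23: 144 = 6·23 + 6, so 15^14 ≡ 6.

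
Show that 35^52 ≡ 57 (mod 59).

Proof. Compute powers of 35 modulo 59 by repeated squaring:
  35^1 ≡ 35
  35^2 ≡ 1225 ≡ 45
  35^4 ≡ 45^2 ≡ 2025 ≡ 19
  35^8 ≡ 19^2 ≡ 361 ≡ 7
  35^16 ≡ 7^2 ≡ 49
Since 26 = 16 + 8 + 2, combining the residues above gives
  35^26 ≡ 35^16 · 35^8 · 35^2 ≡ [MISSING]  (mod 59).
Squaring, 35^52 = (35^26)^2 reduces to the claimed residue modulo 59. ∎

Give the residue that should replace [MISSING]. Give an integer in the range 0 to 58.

35^16 · 35^8 · 35^2 ≡ 49 · 7 · 45 = 15435.
15435 mod 59 = 36, so 35^26 ≡ 36 (mod 59).

36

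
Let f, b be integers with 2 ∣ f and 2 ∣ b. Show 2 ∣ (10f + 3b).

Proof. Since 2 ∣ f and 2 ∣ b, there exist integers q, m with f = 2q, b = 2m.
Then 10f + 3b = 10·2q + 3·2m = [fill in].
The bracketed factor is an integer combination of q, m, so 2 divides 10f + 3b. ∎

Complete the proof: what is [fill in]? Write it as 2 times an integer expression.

2(3m + 10q)

Each term has a factor of 2: 10·2q + 3·2m = 2·(3m + 10q).
Since 3m + 10q is an integer, 2 ∣ (10f + 3b).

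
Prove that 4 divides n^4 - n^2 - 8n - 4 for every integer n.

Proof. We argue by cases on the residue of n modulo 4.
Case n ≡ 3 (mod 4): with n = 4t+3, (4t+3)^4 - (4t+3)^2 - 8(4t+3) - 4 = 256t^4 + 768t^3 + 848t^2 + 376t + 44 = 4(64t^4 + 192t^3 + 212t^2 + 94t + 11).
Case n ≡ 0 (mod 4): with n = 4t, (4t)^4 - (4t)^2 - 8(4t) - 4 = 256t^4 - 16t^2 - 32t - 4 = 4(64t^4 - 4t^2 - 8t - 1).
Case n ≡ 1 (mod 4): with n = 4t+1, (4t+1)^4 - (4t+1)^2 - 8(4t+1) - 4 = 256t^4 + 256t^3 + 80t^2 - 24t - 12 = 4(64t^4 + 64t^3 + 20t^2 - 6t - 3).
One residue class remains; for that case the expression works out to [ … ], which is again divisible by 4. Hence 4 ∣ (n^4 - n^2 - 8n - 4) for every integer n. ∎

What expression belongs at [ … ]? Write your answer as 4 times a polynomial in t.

The residues treated are {3, 0, 1}, so the missing case is n ≡ 2 (mod 4); write n = 4t+2.
Then (4t+2)^4 - (4t+2)^2 - 8(4t+2) - 4 = 256t^4 + 512t^3 + 368t^2 + 80t - 8 = 4(64t^4 + 128t^3 + 92t^2 + 20t - 2).

4(64t^4 + 128t^3 + 92t^2 + 20t - 2)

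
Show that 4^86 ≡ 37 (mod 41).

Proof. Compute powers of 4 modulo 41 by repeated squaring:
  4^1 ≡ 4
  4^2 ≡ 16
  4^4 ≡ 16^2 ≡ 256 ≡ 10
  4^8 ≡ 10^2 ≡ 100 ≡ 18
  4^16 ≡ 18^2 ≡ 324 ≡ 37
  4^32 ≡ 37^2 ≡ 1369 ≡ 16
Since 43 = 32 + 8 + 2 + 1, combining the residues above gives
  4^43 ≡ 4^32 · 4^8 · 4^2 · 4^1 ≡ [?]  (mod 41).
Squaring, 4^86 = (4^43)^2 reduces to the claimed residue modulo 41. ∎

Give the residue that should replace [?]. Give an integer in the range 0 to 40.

23

4^32 · 4^8 · 4^2 · 4^1 ≡ 16 · 18 · 16 · 4 = 18432.
18432 mod 41 = 23, so 4^43 ≡ 23 (mod 41).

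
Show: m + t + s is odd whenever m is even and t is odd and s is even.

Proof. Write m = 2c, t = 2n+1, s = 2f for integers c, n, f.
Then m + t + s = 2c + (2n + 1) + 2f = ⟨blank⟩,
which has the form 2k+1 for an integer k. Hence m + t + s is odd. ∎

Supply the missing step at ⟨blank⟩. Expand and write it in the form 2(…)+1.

2(c + f + n) + 1

2c + (2n + 1) + 2f = 2c + 2f + 2n + 1
= 2(c + f + n) + 1.
Since c + f + n is an integer, the sum is of the form 2k+1 for an integer k.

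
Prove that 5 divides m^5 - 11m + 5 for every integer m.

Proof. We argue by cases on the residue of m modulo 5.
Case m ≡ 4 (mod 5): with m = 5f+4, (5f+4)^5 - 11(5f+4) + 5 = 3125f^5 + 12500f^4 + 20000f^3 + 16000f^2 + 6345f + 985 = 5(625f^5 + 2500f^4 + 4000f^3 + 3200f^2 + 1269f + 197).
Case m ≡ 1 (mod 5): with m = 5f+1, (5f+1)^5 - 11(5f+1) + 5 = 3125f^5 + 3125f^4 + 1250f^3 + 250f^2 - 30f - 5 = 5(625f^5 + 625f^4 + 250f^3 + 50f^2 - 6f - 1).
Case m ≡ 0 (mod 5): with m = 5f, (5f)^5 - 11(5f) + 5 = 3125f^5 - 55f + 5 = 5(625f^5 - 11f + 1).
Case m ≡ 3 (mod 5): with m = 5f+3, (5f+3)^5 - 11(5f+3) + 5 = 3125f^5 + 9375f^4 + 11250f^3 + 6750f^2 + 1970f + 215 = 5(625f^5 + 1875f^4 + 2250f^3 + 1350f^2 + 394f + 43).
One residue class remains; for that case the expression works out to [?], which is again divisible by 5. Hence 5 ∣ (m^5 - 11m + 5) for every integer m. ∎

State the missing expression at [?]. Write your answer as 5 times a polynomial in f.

Only m ≡ 2 (mod 5) is unaccounted for. Put m = 5f+2:
(5f+2)^5 - 11(5f+2) + 5 expands to 3125f^5 + 6250f^4 + 5000f^3 + 2000f^2 + 345f + 15,
and factoring out 5 leaves 5(625f^5 + 1250f^4 + 1000f^3 + 400f^2 + 69f + 3).

5(625f^5 + 1250f^4 + 1000f^3 + 400f^2 + 69f + 3)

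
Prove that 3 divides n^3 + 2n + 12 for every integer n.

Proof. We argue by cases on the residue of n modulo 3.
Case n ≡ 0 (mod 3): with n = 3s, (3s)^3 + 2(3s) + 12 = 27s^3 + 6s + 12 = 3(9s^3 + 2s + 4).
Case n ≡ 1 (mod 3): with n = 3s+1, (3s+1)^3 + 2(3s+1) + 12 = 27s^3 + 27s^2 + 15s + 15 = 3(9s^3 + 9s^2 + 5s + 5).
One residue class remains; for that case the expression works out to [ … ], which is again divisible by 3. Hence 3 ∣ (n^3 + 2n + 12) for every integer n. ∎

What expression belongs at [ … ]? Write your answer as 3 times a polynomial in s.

3(9s^3 + 18s^2 + 14s + 8)

The residues treated are {0, 1}, so the missing case is n ≡ 2 (mod 3); write n = 3s+2.
Then (3s+2)^3 + 2(3s+2) + 12 = 27s^3 + 54s^2 + 42s + 24 = 3(9s^3 + 18s^2 + 14s + 8).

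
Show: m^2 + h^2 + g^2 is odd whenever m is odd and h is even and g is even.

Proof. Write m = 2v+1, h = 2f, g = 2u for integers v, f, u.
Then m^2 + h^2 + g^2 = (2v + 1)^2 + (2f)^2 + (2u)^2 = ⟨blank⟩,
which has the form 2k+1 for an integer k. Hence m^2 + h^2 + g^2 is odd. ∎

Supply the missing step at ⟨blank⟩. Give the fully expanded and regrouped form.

2(2f^2 + 2u^2 + 2v^2 + 2v) + 1

Expanding: (2v + 1)^2 + (2f)^2 + (2u)^2 = 4f^2 + 4u^2 + 4v^2 + 4v + 1.
Every term except the constant is even, so this is 2(2f^2 + 2u^2 + 2v^2 + 2v) + 1,
and 2f^2 + 2u^2 + 2v^2 + 2v ∈ ℤ gives the required form.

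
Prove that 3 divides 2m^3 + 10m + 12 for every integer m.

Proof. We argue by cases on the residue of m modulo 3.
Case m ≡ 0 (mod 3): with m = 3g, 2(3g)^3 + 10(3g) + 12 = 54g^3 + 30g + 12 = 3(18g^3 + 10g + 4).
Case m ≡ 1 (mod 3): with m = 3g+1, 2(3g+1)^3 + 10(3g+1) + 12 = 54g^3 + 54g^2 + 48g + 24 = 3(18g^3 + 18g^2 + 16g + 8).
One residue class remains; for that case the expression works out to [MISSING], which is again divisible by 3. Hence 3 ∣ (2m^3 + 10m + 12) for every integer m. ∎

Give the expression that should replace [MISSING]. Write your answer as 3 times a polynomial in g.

The residues treated are {0, 1}, so the missing case is m ≡ 2 (mod 3); write m = 3g+2.
Then 2(3g+2)^3 + 10(3g+2) + 12 = 54g^3 + 108g^2 + 102g + 48 = 3(18g^3 + 36g^2 + 34g + 16).

3(18g^3 + 36g^2 + 34g + 16)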